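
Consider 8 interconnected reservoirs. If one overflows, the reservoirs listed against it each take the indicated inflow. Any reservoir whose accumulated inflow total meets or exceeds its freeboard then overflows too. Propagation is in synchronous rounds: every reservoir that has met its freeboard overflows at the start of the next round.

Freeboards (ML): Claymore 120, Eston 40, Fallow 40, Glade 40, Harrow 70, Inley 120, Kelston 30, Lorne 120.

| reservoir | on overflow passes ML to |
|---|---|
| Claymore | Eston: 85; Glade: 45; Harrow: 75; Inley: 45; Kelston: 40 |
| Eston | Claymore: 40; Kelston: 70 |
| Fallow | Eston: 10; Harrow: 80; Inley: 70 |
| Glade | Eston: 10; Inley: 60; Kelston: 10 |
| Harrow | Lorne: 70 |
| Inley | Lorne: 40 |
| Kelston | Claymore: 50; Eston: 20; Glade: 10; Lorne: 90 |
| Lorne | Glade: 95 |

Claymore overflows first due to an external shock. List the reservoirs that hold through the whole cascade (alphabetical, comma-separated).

Fallow, Inley

Round 1 — Claymore overflows (initial).
  Eston: +85 → 85 ≥ 40
  Glade: +45 → 45 ≥ 40
  Harrow: +75 → 75 ≥ 70
  Inley: +45 → 45 < 120
  Kelston: +40 → 40 ≥ 30
Round 2 — Eston, Glade, Harrow, Kelston overflow.
  Inley: +60 → 105 < 120
  Lorne: +70+90 → 160 ≥ 120
Round 3 — Lorne overflows.
No further overflows.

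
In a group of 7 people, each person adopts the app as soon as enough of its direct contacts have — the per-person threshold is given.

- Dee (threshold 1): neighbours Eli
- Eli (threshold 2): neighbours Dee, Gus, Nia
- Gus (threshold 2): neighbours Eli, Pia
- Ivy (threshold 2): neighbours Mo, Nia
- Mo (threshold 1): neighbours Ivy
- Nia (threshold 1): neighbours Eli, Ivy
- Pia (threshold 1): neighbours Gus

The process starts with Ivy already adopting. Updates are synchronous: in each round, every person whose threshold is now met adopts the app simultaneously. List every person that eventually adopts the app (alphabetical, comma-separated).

Round 1 — Ivy adopts the app (initial).
Round 2 — checking thresholds:
  Mo: 1 of 1 neighbours ≥ 1, adopts the app.
  Nia: 1 of 2 neighbours ≥ 1, adopts the app.
Round 3 — no new adoptions; cascade stops.

Ivy, Mo, Nia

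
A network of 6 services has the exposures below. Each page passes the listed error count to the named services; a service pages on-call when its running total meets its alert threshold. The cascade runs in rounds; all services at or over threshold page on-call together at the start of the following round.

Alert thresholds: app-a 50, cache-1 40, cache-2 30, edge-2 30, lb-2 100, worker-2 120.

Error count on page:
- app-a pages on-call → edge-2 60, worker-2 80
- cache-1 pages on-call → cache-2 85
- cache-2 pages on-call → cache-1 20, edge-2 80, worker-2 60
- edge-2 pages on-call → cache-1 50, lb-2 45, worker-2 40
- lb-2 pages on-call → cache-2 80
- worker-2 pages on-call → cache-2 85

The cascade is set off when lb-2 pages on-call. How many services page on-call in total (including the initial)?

Round 1 — lb-2 pages on-call (initial).
  cache-2: +80 → 80 ≥ 30
Round 2 — cache-2 pages on-call.
  cache-1: +20 → 20 < 40
  edge-2: +80 → 80 ≥ 30
  worker-2: +60 → 60 < 120
Round 3 — edge-2 pages on-call.
  cache-1: +50 → 70 ≥ 40
  worker-2: +40 → 100 < 120
Round 4 — cache-1 pages on-call.
No further pages.

4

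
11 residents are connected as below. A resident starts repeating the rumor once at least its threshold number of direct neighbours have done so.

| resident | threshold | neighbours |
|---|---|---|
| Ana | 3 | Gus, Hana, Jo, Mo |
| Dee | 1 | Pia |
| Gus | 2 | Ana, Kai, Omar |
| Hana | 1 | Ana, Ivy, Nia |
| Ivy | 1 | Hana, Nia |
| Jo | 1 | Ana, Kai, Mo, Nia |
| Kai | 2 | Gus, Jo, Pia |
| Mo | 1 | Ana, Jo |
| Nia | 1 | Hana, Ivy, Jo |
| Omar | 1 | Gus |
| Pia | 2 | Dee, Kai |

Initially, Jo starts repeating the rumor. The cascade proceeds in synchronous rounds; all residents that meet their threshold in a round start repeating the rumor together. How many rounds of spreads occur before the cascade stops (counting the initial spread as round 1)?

4

Round 1 — Jo starts repeating the rumor (initial).
Round 2 — checking thresholds:
  Ana: 1 of 4 neighbours < 3, holds.
  Kai: 1 of 3 neighbours < 2, holds.
  Mo: 1 of 2 neighbours ≥ 1, starts repeating the rumor.
  Nia: 1 of 3 neighbours ≥ 1, starts repeating the rumor.
Round 3 — checking thresholds:
  Ana: 2 of 4 neighbours < 3, holds.
  Hana: 1 of 3 neighbours ≥ 1, starts repeating the rumor.
  Ivy: 1 of 2 neighbours ≥ 1, starts repeating the rumor.
  Kai: 1 of 3 neighbours < 2, holds.
Round 4 — checking thresholds:
  Ana: 3 of 4 neighbours ≥ 3, starts repeating the rumor.
  Kai: 1 of 3 neighbours < 2, holds.
Round 5 — no new spreads; cascade stops.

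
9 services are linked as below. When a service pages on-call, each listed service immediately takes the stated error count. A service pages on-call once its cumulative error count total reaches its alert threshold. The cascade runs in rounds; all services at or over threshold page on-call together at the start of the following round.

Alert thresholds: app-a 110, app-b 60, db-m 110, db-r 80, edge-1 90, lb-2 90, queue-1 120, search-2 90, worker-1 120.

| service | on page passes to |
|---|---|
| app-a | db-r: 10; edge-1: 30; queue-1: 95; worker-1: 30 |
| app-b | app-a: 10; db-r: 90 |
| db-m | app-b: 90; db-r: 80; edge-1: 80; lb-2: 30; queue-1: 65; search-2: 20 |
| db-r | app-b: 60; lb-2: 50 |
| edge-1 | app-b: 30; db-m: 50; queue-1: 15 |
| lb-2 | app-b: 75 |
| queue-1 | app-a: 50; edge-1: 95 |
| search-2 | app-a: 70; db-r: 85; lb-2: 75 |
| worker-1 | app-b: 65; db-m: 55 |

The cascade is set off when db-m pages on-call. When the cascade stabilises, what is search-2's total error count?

Round 1 — db-m pages on-call (initial).
  app-b: +90 → 90 ≥ 60
  db-r: +80 → 80 ≥ 80
  edge-1: +80 → 80 < 90
  lb-2: +30 → 30 < 90
  queue-1: +65 → 65 < 120
  search-2: +20 → 20 < 90
Round 2 — app-b, db-r page on-call.
  app-a: +10 → 10 < 110
  lb-2: +50 → 80 < 90
No further pages.

20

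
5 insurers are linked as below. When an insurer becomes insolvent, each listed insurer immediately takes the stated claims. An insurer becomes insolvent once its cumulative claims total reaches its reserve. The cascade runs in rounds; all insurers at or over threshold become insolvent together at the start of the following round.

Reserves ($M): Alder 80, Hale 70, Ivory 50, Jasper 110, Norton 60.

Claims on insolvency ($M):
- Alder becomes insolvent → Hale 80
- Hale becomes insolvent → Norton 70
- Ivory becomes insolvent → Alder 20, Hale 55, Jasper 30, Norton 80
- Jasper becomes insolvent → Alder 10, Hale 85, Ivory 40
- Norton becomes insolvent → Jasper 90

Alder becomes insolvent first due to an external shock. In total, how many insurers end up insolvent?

3

Round 1 — Alder becomes insolvent (initial).
  Hale: +80 → 80 ≥ 70
Round 2 — Hale becomes insolvent.
  Norton: +70 → 70 ≥ 60
Round 3 — Norton becomes insolvent.
  Jasper: +90 → 90 < 110
No further insolvencies.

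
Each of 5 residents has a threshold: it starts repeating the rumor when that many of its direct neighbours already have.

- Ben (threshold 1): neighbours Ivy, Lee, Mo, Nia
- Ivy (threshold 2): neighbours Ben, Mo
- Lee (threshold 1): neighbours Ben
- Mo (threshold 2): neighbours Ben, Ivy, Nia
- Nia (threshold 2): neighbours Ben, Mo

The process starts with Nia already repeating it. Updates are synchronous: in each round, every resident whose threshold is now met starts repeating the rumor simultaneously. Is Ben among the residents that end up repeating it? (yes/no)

Round 1 — Nia starts repeating the rumor (initial).
Round 2 — checking thresholds:
  Ben: 1 of 4 neighbours ≥ 1, starts repeating the rumor.
  Mo: 1 of 3 neighbours < 2, not yet.
Round 3 — checking thresholds:
  Ivy: 1 of 2 neighbours < 2, not yet.
  Lee: 1 of 1 neighbours ≥ 1, starts repeating the rumor.
  Mo: 2 of 3 neighbours ≥ 2, starts repeating the rumor.
Round 4 — checking thresholds:
  Ivy: 2 of 2 neighbours ≥ 2, starts repeating the rumor.
Round 5 — no new spreads; cascade stops.

yes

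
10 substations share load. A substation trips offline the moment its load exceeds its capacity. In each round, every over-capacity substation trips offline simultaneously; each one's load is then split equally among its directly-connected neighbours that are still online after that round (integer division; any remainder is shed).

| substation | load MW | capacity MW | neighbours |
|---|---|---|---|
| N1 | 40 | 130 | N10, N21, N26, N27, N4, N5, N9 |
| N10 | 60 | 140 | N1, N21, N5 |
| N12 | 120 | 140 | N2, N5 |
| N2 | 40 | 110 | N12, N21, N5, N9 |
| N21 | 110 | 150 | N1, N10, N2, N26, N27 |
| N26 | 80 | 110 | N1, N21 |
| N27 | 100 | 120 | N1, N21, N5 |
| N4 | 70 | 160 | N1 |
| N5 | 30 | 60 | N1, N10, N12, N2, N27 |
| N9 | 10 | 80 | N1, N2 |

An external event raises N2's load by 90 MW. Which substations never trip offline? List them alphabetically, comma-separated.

Round 1 — N2 at 130 > 110. N2 trips offline.
  N2 sheds 130 MW to N12, N21, N5, N9: 32 each (2 lost).
    N12: 120+32 = 152 > 140
    N21: 110+32 = 142 ≤ 150
    N5: 30+32 = 62 > 60
    N9: 10+32 = 42 ≤ 80
Round 2 — N12, N5 trip offline.
  N12 sheds 152 MW: no online neighbours, lost.
  N5 sheds 62 MW to N1, N10, N27: 20 each (2 lost).
    N1: 40+20 = 60 ≤ 130
    N10: 60+20 = 80 ≤ 140
    N27: 100+20 = 120 ≤ 120
No further trips.

N1, N10, N21, N26, N27, N4, N9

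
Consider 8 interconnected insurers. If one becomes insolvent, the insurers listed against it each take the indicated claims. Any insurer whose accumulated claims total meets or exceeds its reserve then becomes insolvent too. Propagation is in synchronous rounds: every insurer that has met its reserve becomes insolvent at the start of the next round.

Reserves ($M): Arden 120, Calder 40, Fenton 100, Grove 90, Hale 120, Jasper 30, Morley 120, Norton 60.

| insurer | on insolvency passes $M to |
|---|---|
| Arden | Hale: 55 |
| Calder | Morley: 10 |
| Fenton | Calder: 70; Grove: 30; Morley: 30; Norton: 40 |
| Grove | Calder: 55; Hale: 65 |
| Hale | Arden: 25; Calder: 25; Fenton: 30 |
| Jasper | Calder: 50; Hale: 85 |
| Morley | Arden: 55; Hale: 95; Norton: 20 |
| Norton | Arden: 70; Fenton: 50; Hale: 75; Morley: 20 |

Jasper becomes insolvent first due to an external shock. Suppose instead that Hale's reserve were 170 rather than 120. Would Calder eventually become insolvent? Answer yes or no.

With Hale's reserve at 170:
Round 1 — Jasper becomes insolvent (initial).
  Calder: +50 → 50 ≥ 40
  Hale: +85 → 85 < 170
Round 2 — Calder becomes insolvent.
  Morley: +10 → 10 < 120
No further insolvencies.

yes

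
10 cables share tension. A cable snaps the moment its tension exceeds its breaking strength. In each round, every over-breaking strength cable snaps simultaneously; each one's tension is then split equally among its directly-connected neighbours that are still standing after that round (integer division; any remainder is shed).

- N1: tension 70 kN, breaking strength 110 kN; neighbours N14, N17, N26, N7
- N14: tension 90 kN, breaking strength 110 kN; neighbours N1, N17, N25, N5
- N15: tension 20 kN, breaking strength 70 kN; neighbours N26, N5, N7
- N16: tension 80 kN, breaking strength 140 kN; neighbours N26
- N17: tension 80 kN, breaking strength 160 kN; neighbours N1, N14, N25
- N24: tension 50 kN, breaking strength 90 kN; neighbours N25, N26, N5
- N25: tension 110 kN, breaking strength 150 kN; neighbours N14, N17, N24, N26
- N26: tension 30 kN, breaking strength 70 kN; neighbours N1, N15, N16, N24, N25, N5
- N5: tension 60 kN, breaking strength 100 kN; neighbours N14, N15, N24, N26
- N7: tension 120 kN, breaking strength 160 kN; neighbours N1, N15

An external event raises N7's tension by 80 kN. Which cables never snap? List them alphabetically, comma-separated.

N16

Round 1 — N7 at 200 > 160. N7 snaps.
  N7 sheds 200 kN to N1, N15: 100 each.
    N1: 70+100 = 170 > 110
    N15: 20+100 = 120 > 70
Round 2 — N1, N15 snap.
  N1 sheds 170 kN to N14, N17, N26: 56 each (2 lost).
    N14: 90+56 = 146 > 110
    N17: 80+56 = 136 ≤ 160
    N26: 30+56 = 86 > 70
  N15 sheds 120 kN to N26, N5: 60 each.
    N26: 86+60 = 146 > 70
    N5: 60+60 = 120 > 100
Round 3 — N14, N26, N5 snap.
  N14 sheds 146 kN to N17, N25: 73 each.
    N17: 136+73 = 209 > 160
    N25: 110+73 = 183 > 150
  N26 sheds 146 kN to N16, N24, N25: 48 each (2 lost).
    N16: 80+48 = 128 ≤ 140
    N24: 50+48 = 98 > 90
    N25: 183+48 = 231 > 150
  N5 sheds 120 kN to N24: 120 each.
    N24: 98+120 = 218 > 90
Round 4 — N17, N24, N25 snap.
  N17 sheds 209 kN: no online neighbours, lost.
  N24 sheds 218 kN: no online neighbours, lost.
  N25 sheds 231 kN: no online neighbours, lost.
No further breaks.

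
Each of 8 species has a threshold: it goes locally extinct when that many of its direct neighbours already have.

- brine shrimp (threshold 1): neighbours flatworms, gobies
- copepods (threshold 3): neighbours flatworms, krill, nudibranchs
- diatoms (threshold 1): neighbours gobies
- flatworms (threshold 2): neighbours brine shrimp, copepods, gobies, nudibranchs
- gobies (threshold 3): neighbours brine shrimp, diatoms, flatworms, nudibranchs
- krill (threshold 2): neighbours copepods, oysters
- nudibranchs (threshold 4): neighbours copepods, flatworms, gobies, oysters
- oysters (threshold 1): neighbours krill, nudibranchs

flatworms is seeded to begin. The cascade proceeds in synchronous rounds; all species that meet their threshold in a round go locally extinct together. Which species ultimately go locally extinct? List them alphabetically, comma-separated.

brine shrimp, flatworms

Round 1 — flatworms goes locally extinct (initial).
Round 2 — checking thresholds:
  brine shrimp: 1 of 2 neighbours ≥ 1, goes locally extinct.
  copepods: 1 of 3 neighbours < 3, not yet.
  gobies: 1 of 4 neighbours < 3, not yet.
  nudibranchs: 1 of 4 neighbours < 4, not yet.
Round 3 — no new extinctions; cascade stops.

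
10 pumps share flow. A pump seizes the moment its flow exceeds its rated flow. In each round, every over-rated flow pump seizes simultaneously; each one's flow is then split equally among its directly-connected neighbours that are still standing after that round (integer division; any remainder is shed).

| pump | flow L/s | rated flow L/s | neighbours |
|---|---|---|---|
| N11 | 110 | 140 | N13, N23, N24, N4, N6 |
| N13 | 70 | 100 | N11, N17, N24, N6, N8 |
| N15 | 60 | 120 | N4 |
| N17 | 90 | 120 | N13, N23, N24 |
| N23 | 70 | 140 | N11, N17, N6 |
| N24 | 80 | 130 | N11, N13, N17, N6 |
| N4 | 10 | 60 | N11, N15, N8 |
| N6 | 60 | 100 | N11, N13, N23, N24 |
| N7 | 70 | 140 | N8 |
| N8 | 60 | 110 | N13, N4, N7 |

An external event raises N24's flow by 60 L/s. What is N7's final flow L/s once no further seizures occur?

126

Round 1 — N24 at 140 > 130. N24 seizes.
  N24 sheds 140 L/s to N11, N13, N17, N6: 35 each.
    N11: 110+35 = 145 > 140
    N13: 70+35 = 105 > 100
    N17: 90+35 = 125 > 120
    N6: 60+35 = 95 ≤ 100
Round 2 — N11, N13, N17 seize.
  N11 sheds 145 L/s to N23, N4, N6: 48 each (1 lost).
    N23: 70+48 = 118 ≤ 140
    N4: 10+48 = 58 ≤ 60
    N6: 95+48 = 143 > 100
  N13 sheds 105 L/s to N6, N8: 52 each (1 lost).
    N6: 143+52 = 195 > 100
    N8: 60+52 = 112 > 110
  N17 sheds 125 L/s to N23: 125 each.
    N23: 118+125 = 243 > 140
Round 3 — N23, N6, N8 seize.
  N23 sheds 243 L/s: no online neighbours, lost.
  N6 sheds 195 L/s: no online neighbours, lost.
  N8 sheds 112 L/s to N4, N7: 56 each.
    N4: 58+56 = 114 > 60
    N7: 70+56 = 126 ≤ 140
Round 4 — N4 seizes.
  N4 sheds 114 L/s to N15: 114 each.
    N15: 60+114 = 174 > 120
Round 5 — N15 seizes.
  N15 sheds 174 L/s: no online neighbours, lost.
No further seizures.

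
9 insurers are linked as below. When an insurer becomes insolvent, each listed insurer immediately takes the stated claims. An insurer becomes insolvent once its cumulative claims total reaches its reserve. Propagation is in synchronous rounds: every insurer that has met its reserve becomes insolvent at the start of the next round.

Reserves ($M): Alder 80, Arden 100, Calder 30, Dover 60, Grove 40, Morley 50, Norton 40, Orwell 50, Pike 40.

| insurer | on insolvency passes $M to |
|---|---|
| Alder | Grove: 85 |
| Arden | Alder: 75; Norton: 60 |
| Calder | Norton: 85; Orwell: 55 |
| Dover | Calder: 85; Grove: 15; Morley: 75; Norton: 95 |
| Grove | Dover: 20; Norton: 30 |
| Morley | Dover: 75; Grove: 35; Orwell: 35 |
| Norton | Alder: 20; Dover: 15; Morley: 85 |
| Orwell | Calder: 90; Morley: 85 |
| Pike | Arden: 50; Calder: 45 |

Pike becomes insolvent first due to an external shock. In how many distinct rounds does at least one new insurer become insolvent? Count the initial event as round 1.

Round 1 — Pike becomes insolvent (initial).
  Arden: +50 → 50 < 100
  Calder: +45 → 45 ≥ 30
Round 2 — Calder becomes insolvent.
  Norton: +85 → 85 ≥ 40
  Orwell: +55 → 55 ≥ 50
Round 3 — Norton, Orwell become insolvent.
  Alder: +20 → 20 < 80
  Dover: +15 → 15 < 60
  Morley: +85+85 → 170 ≥ 50
Round 4 — Morley becomes insolvent.
  Dover: +75 → 90 ≥ 60
  Grove: +35 → 35 < 40
Round 5 — Dover becomes insolvent.
  Grove: +15 → 50 ≥ 40
Round 6 — Grove becomes insolvent.
No further insolvencies.

6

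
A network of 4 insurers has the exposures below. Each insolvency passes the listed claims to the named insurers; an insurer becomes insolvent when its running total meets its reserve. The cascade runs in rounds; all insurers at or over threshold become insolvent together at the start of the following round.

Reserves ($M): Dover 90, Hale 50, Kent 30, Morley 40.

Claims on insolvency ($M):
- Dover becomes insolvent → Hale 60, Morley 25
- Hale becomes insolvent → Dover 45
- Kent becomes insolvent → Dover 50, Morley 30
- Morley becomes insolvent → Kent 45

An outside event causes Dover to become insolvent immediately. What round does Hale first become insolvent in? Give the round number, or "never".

2

Round 1 — Dover becomes insolvent (initial).
  Hale: +60 → 60 ≥ 50
  Morley: +25 → 25 < 40
Round 2 — Hale becomes insolvent.
No further insolvencies.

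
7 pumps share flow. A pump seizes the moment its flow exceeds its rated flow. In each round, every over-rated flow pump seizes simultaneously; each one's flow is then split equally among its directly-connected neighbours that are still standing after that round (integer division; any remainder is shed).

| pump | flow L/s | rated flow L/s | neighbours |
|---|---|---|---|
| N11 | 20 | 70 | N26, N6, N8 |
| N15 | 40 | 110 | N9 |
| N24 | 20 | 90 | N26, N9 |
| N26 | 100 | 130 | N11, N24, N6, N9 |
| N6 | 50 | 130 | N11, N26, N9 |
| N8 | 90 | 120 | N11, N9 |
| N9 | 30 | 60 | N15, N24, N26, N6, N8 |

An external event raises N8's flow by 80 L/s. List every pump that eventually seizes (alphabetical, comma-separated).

Round 1 — N8 at 170 > 120. N8 seizes.
  N8 sheds 170 L/s to N11, N9: 85 each.
    N11: 20+85 = 105 > 70
    N9: 30+85 = 115 > 60
Round 2 — N11, N9 seize.
  N11 sheds 105 L/s to N26, N6: 52 each (1 lost).
    N26: 100+52 = 152 > 130
    N6: 50+52 = 102 ≤ 130
  N9 sheds 115 L/s to N15, N24, N26, N6: 28 each (3 lost).
    N15: 40+28 = 68 ≤ 110
    N24: 20+28 = 48 ≤ 90
    N26: 152+28 = 180 > 130
    N6: 102+28 = 130 ≤ 130
Round 3 — N26 seizes.
  N26 sheds 180 L/s to N24, N6: 90 each.
    N24: 48+90 = 138 > 90
    N6: 130+90 = 220 > 130
Round 4 — N24, N6 seize.
  N24 sheds 138 L/s: no online neighbours, lost.
  N6 sheds 220 L/s: no online neighbours, lost.
No further seizures.

N11, N24, N26, N6, N8, N9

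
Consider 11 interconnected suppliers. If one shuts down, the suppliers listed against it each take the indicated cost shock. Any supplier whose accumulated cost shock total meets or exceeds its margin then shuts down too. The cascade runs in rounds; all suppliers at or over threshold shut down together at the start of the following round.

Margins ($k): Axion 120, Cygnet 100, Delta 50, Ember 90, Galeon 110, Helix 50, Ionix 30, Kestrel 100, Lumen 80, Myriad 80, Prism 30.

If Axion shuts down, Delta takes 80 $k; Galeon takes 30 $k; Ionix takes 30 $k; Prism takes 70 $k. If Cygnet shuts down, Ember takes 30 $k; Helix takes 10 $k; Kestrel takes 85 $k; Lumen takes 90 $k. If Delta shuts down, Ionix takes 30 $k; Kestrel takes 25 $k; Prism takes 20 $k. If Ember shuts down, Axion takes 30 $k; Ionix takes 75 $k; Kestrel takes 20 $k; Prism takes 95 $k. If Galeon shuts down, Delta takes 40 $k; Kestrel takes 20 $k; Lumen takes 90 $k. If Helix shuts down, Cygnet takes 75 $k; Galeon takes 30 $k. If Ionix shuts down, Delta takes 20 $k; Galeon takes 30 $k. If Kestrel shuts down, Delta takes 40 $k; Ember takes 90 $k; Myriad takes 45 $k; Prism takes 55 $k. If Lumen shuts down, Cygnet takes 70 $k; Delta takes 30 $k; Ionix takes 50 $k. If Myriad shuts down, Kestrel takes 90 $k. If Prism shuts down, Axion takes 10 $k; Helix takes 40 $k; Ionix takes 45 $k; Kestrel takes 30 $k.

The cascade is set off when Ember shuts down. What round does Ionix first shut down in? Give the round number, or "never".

Round 1 — Ember shuts down (initial).
  Axion: +30 → 30 < 120
  Ionix: +75 → 75 ≥ 30
  Kestrel: +20 → 20 < 100
  Prism: +95 → 95 ≥ 30
Round 2 — Ionix, Prism shut down.
  Axion: +10 → 40 < 120
  Delta: +20 → 20 < 50
  Galeon: +30 → 30 < 110
  Helix: +40 → 40 < 50
  Kestrel: +30 → 50 < 100
No further shutdowns.

2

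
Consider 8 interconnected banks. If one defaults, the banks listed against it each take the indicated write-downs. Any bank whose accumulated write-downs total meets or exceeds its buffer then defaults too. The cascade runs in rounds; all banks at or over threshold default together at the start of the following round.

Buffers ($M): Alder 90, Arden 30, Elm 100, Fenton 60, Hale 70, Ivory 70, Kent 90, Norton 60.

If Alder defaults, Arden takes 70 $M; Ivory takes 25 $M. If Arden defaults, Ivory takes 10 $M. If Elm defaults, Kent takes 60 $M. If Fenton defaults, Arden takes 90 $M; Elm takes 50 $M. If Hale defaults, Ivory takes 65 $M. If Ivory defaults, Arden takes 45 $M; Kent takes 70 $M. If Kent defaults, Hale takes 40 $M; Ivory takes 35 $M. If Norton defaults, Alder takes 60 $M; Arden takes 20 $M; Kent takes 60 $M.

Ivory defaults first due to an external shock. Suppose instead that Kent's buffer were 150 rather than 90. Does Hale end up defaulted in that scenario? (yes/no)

With Kent's buffer at 150:
Round 1 — Ivory defaults (initial).
  Arden: +45 → 45 ≥ 30
  Kent: +70 → 70 < 150
Round 2 — Arden defaults.
No further defaults.

no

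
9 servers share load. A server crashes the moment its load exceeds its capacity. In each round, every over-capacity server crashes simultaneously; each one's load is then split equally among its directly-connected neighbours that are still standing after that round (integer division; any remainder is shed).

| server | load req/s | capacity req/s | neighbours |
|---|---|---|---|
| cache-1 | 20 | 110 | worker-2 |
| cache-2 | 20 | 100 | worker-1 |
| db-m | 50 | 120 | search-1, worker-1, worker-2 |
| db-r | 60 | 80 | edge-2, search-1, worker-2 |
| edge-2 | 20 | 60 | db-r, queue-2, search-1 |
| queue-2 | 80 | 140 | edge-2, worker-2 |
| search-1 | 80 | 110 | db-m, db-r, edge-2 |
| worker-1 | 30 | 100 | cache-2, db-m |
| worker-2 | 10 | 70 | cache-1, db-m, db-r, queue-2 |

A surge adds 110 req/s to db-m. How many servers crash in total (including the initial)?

7

Round 1 — db-m at 160 > 120. db-m crashes.
  db-m sheds 160 req/s to search-1, worker-1, worker-2: 53 each (1 lost).
    search-1: 80+53 = 133 > 110
    worker-1: 30+53 = 83 ≤ 100
    worker-2: 10+53 = 63 ≤ 70
Round 2 — search-1 crashes.
  search-1 sheds 133 req/s to db-r, edge-2: 66 each (1 lost).
    db-r: 60+66 = 126 > 80
    edge-2: 20+66 = 86 > 60
Round 3 — db-r, edge-2 crash.
  db-r sheds 126 req/s to worker-2: 126 each.
    worker-2: 63+126 = 189 > 70
  edge-2 sheds 86 req/s to queue-2: 86 each.
    queue-2: 80+86 = 166 > 140
Round 4 — queue-2, worker-2 crash.
  queue-2 sheds 166 req/s: no online neighbours, lost.
  worker-2 sheds 189 req/s to cache-1: 189 each.
    cache-1: 20+189 = 209 > 110
Round 5 — cache-1 crashes.
  cache-1 sheds 209 req/s: no online neighbours, lost.
No further crashes.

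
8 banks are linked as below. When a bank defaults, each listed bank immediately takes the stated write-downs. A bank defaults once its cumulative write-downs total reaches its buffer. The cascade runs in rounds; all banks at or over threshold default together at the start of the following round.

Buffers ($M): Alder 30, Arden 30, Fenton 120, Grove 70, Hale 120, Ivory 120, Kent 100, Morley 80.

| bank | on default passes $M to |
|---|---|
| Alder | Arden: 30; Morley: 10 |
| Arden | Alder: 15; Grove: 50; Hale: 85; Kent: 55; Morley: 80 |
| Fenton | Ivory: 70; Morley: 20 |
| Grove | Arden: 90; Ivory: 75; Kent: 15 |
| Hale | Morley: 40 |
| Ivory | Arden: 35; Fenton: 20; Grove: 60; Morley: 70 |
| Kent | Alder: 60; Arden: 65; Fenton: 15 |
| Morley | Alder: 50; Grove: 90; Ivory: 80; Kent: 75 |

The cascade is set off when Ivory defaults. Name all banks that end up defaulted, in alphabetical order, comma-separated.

Alder, Arden, Grove, Ivory, Kent, Morley

Round 1 — Ivory defaults (initial).
  Arden: +35 → 35 ≥ 30
  Fenton: +20 → 20 < 120
  Grove: +60 → 60 < 70
  Morley: +70 → 70 < 80
Round 2 — Arden defaults.
  Alder: +15 → 15 < 30
  Grove: +50 → 110 ≥ 70
  Hale: +85 → 85 < 120
  Kent: +55 → 55 < 100
  Morley: +80 → 150 ≥ 80
Round 3 — Grove, Morley default.
  Alder: +50 → 65 ≥ 30
  Kent: +15+75 → 145 ≥ 100
Round 4 — Alder, Kent default.
  Fenton: +15 → 35 < 120
No further defaults.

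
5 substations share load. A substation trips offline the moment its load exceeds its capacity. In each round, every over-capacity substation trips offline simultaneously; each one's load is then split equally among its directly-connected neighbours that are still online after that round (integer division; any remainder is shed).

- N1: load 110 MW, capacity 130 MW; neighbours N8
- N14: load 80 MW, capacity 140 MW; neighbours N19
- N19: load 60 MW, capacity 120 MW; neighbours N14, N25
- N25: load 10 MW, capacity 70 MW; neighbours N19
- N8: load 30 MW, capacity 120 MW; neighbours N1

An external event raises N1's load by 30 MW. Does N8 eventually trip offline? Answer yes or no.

Round 1 — N1 at 140 > 130. N1 trips offline.
  N1 sheds 140 MW to N8: 140 each.
    N8: 30+140 = 170 > 120
Round 2 — N8 trips offline.
  N8 sheds 170 MW: no online neighbours, lost.
No further trips.

yes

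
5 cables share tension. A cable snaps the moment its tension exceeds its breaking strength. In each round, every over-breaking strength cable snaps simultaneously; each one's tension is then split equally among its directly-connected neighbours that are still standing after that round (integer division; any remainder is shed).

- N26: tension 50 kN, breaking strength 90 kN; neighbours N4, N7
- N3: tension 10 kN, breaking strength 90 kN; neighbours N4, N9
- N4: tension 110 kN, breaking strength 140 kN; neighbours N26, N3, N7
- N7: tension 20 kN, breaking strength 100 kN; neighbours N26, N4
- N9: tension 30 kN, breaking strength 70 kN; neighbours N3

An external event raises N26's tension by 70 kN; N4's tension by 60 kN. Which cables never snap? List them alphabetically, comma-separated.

Round 1 — N26 at 120 > 90; N4 at 170 > 140. N26, N4 snap.
  N26 sheds 120 kN to N7: 120 each.
    N7: 20+120 = 140 > 100
  N4 sheds 170 kN to N3, N7: 85 each.
    N3: 10+85 = 95 > 90
    N7: 140+85 = 225 > 100
Round 2 — N3, N7 snap.
  N3 sheds 95 kN to N9: 95 each.
    N9: 30+95 = 125 > 70
  N7 sheds 225 kN: no online neighbours, lost.
Round 3 — N9 snaps.
  N9 sheds 125 kN: no online neighbours, lost.
No further breaks.

none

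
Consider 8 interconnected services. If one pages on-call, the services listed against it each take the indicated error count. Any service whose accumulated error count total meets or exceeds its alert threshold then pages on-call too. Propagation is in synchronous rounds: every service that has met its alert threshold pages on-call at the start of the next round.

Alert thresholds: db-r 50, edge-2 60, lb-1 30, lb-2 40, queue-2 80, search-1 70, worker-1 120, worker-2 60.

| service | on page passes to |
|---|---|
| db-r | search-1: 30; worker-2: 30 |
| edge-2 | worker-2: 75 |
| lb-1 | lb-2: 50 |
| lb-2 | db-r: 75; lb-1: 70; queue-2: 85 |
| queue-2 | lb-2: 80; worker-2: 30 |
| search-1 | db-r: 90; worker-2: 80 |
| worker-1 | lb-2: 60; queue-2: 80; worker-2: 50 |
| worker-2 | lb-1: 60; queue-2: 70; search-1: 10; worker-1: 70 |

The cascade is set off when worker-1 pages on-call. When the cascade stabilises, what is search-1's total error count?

Round 1 — worker-1 pages on-call (initial).
  lb-2: +60 → 60 ≥ 40
  queue-2: +80 → 80 ≥ 80
  worker-2: +50 → 50 < 60
Round 2 — lb-2, queue-2 page on-call.
  db-r: +75 → 75 ≥ 50
  lb-1: +70 → 70 ≥ 30
  worker-2: +30 → 80 ≥ 60
Round 3 — db-r, lb-1, worker-2 page on-call.
  search-1: +30+10 → 40 < 70
No further pages.

40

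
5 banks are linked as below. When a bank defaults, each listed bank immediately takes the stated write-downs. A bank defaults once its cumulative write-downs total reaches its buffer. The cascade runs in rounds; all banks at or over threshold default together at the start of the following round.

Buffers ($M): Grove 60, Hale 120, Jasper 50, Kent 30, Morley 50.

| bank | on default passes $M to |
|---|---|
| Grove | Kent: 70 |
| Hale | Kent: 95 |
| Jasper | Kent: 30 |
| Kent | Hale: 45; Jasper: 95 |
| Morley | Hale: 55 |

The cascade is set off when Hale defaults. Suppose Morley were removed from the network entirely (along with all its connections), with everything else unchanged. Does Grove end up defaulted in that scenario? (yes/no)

With Morley removed:
Round 1 — Hale defaults (initial).
  Kent: +95 → 95 ≥ 30
Round 2 — Kent defaults.
  Jasper: +95 → 95 ≥ 50
Round 3 — Jasper defaults.
No further defaults.

no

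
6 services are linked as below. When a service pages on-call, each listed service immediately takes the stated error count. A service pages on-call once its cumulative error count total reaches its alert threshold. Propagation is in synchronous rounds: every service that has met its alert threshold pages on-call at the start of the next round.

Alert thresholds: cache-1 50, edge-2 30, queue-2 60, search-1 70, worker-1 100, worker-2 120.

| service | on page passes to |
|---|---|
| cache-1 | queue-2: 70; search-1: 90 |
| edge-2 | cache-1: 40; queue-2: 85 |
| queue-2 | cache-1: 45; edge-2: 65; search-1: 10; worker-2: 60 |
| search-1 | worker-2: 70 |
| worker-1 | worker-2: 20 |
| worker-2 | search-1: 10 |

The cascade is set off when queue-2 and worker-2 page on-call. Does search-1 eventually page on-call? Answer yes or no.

Round 1 — queue-2, worker-2 page on-call (initial).
  cache-1: +45 → 45 < 50
  edge-2: +65 → 65 ≥ 30
  search-1: +10+10 → 20 < 70
Round 2 — edge-2 pages on-call.
  cache-1: +40 → 85 ≥ 50
Round 3 — cache-1 pages on-call.
  search-1: +90 → 110 ≥ 70
Round 4 — search-1 pages on-call.
No further pages.

yes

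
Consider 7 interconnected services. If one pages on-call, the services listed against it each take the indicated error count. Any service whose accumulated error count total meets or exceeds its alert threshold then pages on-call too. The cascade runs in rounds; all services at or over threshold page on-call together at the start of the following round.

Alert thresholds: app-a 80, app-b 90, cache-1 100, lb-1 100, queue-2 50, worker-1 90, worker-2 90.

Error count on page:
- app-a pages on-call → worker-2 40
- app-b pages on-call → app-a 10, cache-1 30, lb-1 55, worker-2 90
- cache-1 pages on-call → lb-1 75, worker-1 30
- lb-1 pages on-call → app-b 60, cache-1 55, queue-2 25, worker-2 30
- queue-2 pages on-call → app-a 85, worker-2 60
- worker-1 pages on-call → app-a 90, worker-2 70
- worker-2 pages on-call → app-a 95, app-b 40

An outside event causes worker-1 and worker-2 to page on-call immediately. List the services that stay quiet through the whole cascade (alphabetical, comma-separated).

app-b, cache-1, lb-1, queue-2

Round 1 — worker-1, worker-2 page on-call (initial).
  app-a: +90+95 → 185 ≥ 80
  app-b: +40 → 40 < 90
Round 2 — app-a pages on-call.
No further pages.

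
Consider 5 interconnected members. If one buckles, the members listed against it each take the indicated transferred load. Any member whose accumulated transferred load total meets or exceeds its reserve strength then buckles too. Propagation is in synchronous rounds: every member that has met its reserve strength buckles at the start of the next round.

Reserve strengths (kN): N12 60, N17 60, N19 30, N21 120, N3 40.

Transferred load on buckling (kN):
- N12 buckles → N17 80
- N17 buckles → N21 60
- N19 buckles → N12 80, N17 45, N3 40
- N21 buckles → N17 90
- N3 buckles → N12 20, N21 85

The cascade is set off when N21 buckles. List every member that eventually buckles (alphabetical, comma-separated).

Round 1 — N21 buckles (initial).
  N17: +90 → 90 ≥ 60
Round 2 — N17 buckles.
No further bucklings.

N17, N21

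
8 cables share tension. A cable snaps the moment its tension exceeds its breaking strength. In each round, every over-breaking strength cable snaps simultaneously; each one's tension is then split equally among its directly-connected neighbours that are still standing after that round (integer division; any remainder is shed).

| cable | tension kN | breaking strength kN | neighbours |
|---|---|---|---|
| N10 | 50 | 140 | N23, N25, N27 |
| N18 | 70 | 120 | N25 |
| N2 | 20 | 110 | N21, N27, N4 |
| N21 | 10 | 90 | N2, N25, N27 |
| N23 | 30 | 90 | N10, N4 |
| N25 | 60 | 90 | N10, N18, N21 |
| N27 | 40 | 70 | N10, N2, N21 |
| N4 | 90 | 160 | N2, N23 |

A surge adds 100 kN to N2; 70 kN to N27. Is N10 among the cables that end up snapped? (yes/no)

Round 1 — N2 at 120 > 110; N27 at 110 > 70. N2, N27 snap.
  N2 sheds 120 kN to N21, N4: 60 each.
    N21: 10+60 = 70 ≤ 90
    N4: 90+60 = 150 ≤ 160
  N27 sheds 110 kN to N10, N21: 55 each.
    N10: 50+55 = 105 ≤ 140
    N21: 70+55 = 125 > 90
Round 2 — N21 snaps.
  N21 sheds 125 kN to N25: 125 each.
    N25: 60+125 = 185 > 90
Round 3 — N25 snaps.
  N25 sheds 185 kN to N10, N18: 92 each (1 lost).
    N10: 105+92 = 197 > 140
    N18: 70+92 = 162 > 120
Round 4 — N10, N18 snap.
  N10 sheds 197 kN to N23: 197 each.
    N23: 30+197 = 227 > 90
  N18 sheds 162 kN: no online neighbours, lost.
Round 5 — N23 snaps.
  N23 sheds 227 kN to N4: 227 each.
    N4: 150+227 = 377 > 160
Round 6 — N4 snaps.
  N4 sheds 377 kN: no online neighbours, lost.
No further breaks.

yes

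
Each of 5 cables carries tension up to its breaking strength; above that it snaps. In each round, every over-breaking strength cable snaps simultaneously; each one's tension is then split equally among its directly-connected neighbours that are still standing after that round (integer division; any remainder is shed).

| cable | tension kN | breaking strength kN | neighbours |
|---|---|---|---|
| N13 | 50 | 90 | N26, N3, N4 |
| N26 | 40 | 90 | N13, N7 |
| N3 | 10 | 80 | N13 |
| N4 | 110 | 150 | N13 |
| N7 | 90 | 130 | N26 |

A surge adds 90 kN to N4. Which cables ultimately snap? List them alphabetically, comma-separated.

Round 1 — N4 at 200 > 150. N4 snaps.
  N4 sheds 200 kN to N13: 200 each.
    N13: 50+200 = 250 > 90
Round 2 — N13 snaps.
  N13 sheds 250 kN to N26, N3: 125 each.
    N26: 40+125 = 165 > 90
    N3: 10+125 = 135 > 80
Round 3 — N26, N3 snap.
  N26 sheds 165 kN to N7: 165 each.
    N7: 90+165 = 255 > 130
  N3 sheds 135 kN: no online neighbours, lost.
Round 4 — N7 snaps.
  N7 sheds 255 kN: no online neighbours, lost.
No further breaks.

N13, N26, N3, N4, N7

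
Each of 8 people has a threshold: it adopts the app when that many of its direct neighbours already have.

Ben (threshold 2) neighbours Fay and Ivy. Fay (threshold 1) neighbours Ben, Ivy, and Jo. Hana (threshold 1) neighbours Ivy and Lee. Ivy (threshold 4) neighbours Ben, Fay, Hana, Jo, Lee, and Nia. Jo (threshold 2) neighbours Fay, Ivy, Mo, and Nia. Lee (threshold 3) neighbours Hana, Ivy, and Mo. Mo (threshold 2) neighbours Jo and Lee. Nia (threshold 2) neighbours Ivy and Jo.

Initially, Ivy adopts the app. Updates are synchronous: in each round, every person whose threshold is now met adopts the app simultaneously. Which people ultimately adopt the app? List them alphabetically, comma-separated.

Round 1 — Ivy adopts the app (initial).
Round 2 — checking thresholds:
  Ben: 1 of 2 neighbours < 2, not yet.
  Fay: 1 of 3 neighbours ≥ 1, adopts the app.
  Hana: 1 of 2 neighbours ≥ 1, adopts the app.
  Jo: 1 of 4 neighbours < 2, not yet.
  Lee: 1 of 3 neighbours < 3, not yet.
  Nia: 1 of 2 neighbours < 2, not yet.
Round 3 — checking thresholds:
  Ben: 2 of 2 neighbours ≥ 2, adopts the app.
  Jo: 2 of 4 neighbours ≥ 2, adopts the app.
  Lee: 2 of 3 neighbours < 3, not yet.
  Nia: 1 of 2 neighbours < 2, not yet.
Round 4 — checking thresholds:
  Lee: 2 of 3 neighbours < 3, not yet.
  Mo: 1 of 2 neighbours < 2, not yet.
  Nia: 2 of 2 neighbours ≥ 2, adopts the app.
Round 5 — no new adoptions; cascade stops.

Ben, Fay, Hana, Ivy, Jo, Nia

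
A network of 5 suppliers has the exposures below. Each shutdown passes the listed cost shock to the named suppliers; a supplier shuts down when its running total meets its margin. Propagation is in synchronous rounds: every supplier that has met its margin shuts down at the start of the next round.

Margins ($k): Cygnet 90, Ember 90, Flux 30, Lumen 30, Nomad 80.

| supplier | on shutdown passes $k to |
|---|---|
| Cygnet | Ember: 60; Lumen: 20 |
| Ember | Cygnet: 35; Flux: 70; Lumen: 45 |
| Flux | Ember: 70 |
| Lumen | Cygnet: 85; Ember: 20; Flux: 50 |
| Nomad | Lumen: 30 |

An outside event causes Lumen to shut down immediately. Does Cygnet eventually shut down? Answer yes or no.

Round 1 — Lumen shuts down (initial).
  Cygnet: +85 → 85 < 90
  Ember: +20 → 20 < 90
  Flux: +50 → 50 ≥ 30
Round 2 — Flux shuts down.
  Ember: +70 → 90 ≥ 90
Round 3 — Ember shuts down.
  Cygnet: +35 → 120 ≥ 90
Round 4 — Cygnet shuts down.
No further shutdowns.

yes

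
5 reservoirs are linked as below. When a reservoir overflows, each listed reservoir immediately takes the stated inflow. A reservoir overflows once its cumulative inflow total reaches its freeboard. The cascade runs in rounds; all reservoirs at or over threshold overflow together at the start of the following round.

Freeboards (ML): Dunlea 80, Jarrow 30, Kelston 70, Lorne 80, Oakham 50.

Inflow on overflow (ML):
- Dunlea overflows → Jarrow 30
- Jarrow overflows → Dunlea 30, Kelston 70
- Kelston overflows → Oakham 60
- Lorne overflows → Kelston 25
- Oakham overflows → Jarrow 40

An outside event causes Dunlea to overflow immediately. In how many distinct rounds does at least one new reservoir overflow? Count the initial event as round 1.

4

Round 1 — Dunlea overflows (initial).
  Jarrow: +30 → 30 ≥ 30
Round 2 — Jarrow overflows.
  Kelston: +70 → 70 ≥ 70
Round 3 — Kelston overflows.
  Oakham: +60 → 60 ≥ 50
Round 4 — Oakham overflows.
No further overflows.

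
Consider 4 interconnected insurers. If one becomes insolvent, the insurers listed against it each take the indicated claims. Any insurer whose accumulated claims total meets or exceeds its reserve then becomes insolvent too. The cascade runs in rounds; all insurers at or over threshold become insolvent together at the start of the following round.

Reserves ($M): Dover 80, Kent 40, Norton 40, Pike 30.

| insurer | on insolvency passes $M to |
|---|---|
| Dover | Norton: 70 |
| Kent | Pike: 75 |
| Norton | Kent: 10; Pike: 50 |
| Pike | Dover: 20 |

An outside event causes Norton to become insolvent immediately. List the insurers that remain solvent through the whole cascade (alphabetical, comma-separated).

Round 1 — Norton becomes insolvent (initial).
  Kent: +10 → 10 < 40
  Pike: +50 → 50 ≥ 30
Round 2 — Pike becomes insolvent.
  Dover: +20 → 20 < 80
No further insolvencies.

Dover, Kent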